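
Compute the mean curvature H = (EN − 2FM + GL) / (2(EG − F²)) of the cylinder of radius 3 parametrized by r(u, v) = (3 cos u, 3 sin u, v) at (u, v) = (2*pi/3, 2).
H = -1/6

With E = 9, F = 0, G = 1, L = -3, M = 0, N = 0, assemble
  H = (EN − 2FM + GL) / (2(EG − F²)) = -1/6.
At (u, v) = (2*pi/3, 2): H = -1/6.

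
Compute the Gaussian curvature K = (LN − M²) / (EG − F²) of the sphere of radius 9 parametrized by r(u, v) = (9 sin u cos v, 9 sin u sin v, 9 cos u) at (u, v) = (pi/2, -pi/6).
K = 1/81

Coefficients of the first fundamental form: E = 81, F = 0, G = 81*sin(u)^2.
Coefficients of the second fundamental form: L = -9*sin(u)/Abs(sin(u)), M = 0, N = -9*sin(u)^3/Abs(sin(u)).
Assemble K = (LN − M²)/(EG − F²) = 1/81. At (u, v) = (pi/2, -pi/6): K = 1/81.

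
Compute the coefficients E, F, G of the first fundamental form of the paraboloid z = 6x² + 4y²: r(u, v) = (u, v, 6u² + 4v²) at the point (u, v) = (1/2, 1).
E = 37;  F = 48;  G = 65

Partials: r_u = (1, 0, 12*u), r_v = (0, 1, 8*v). As functions of (u, v):
  E = r_u · r_u = 144*u^2 + 1,
  F = r_u · r_v = 96*u*v,
  G = r_v · r_v = 64*v^2 + 1.
Evaluating at (u, v) = (1/2, 1): E = 37, F = 48, G = 65.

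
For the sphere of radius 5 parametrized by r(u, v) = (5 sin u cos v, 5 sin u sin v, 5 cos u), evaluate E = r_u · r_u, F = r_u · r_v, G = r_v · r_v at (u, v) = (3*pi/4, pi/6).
E = 25;  F = 0;  G = 25/2

Partials: r_u = (5*cos(u)*cos(v), 5*sin(v)*cos(u), -5*sin(u)), r_v = (-5*sin(u)*sin(v), 5*sin(u)*cos(v), 0). As functions of (u, v):
  E = r_u · r_u = 25,
  F = r_u · r_v = 0,
  G = r_v · r_v = 25*sin(u)^2.
Evaluating at (u, v) = (3*pi/4, pi/6): E = 25, F = 0, G = 25/2.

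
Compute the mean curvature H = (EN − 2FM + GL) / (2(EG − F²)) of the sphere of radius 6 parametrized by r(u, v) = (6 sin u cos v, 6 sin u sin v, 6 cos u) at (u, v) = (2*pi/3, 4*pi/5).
H = -1/6

With E = 36, F = 0, G = 36*sin(u)^2, L = -6*sin(u)/Abs(sin(u)), M = 0, N = -6*sin(u)^3/Abs(sin(u)), assemble
  H = (EN − 2FM + GL) / (2(EG − F²)) = -sin(u)/(6*Abs(sin(u))).
At (u, v) = (2*pi/3, 4*pi/5): H = -1/6.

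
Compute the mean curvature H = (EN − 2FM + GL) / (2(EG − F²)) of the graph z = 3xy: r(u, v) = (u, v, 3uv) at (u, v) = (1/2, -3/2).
H = 81*sqrt(94)/4418

With E = 9*v^2 + 1, F = 9*u*v, G = 9*u^2 + 1, L = 0, M = 3/sqrt(9*u^2 + 9*v^2 + 1), N = 0, assemble
  H = (EN − 2FM + GL) / (2(EG − F²)) = -27*u*v/(9*u^2 + 9*v^2 + 1)^(3/2).
At (u, v) = (1/2, -3/2): H = 81*sqrt(94)/4418.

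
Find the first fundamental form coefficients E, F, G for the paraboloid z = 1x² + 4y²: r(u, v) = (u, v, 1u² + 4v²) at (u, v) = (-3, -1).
E = 37;  F = 48;  G = 65

Partials: r_u = (1, 0, 2*u), r_v = (0, 1, 8*v). As functions of (u, v):
  E = r_u · r_u = 4*u^2 + 1,
  F = r_u · r_v = 16*u*v,
  G = r_v · r_v = 64*v^2 + 1.
Evaluating at (u, v) = (-3, -1): E = 37, F = 48, G = 65.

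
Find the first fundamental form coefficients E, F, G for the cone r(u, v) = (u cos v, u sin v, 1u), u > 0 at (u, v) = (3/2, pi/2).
E = 2;  F = 0;  G = 9/4

Partials: r_u = (cos(v), sin(v), 1), r_v = (-u*sin(v), u*cos(v), 0). As functions of (u, v):
  E = r_u · r_u = 2,
  F = r_u · r_v = 0,
  G = r_v · r_v = u^2.
Evaluating at (u, v) = (3/2, pi/2): E = 2, F = 0, G = 9/4.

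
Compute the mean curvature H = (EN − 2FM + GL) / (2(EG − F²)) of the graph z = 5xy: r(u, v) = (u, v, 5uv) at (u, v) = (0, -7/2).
H = 0

With E = 25*v^2 + 1, F = 25*u*v, G = 25*u^2 + 1, L = 0, M = 5/sqrt(25*u^2 + 25*v^2 + 1), N = 0, assemble
  H = (EN − 2FM + GL) / (2(EG − F²)) = -125*u*v/(25*u^2 + 25*v^2 + 1)^(3/2).
At (u, v) = (0, -7/2): H = 0.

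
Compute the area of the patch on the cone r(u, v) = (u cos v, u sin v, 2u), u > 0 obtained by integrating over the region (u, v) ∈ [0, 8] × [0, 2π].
Area = 64*sqrt(5)*pi

Area = ∫∫ √(EG − F²) du dv with √(EG − F²) = sqrt(5)*Abs(u). Integrating over [0, 8] × [0, 2π] gives 64*sqrt(5)*pi.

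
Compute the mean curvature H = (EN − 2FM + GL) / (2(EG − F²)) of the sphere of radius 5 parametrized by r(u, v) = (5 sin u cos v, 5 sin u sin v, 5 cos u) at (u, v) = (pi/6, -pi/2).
H = -1/5

With E = 25, F = 0, G = 25*sin(u)^2, L = -5*sin(u)/Abs(sin(u)), M = 0, N = -5*sin(u)^3/Abs(sin(u)), assemble
  H = (EN − 2FM + GL) / (2(EG − F²)) = -sin(u)/(5*Abs(sin(u))).
At (u, v) = (pi/6, -pi/2): H = -1/5.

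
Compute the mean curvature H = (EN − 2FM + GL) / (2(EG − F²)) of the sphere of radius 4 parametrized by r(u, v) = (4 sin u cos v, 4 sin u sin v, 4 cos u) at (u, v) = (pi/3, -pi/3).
H = -1/4

With E = 16, F = 0, G = 16*sin(u)^2, L = -4*sin(u)/Abs(sin(u)), M = 0, N = -4*sin(u)^3/Abs(sin(u)), assemble
  H = (EN − 2FM + GL) / (2(EG − F²)) = -sin(u)/(4*Abs(sin(u))).
At (u, v) = (pi/3, -pi/3): H = -1/4.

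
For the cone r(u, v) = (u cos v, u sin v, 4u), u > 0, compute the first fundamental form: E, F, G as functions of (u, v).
E = 17;  F = 0;  G = u^2

Compute partials: r_u = (cos(v), sin(v), 4), r_v = (-u*sin(v), u*cos(v), 0). Then
  E = r_u · r_u = 17,
  F = r_u · r_v = 0,
  G = r_v · r_v = u^2.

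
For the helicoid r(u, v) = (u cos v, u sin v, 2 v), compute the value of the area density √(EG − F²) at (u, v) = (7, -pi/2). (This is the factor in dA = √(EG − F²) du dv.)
√(EG − F²)|_{(7, -pi/2)} = sqrt(53)

E = 1, F = 0, G = u^2 + 4, so EG − F² = u^2 + 4. Taking the positive square root: √(EG − F²) = sqrt(u^2 + 4). At (u, v) = (7, -pi/2): sqrt(53).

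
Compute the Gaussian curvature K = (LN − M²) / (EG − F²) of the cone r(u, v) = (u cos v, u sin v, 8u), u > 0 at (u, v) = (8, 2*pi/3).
K = 0

Coefficients of the first fundamental form: E = 65, F = 0, G = u^2.
Coefficients of the second fundamental form: L = 0, M = 0, N = 8*sqrt(65)*u^2/(65*Abs(u)).
Assemble K = (LN − M²)/(EG − F²) = 0. At (u, v) = (8, 2*pi/3): K = 0.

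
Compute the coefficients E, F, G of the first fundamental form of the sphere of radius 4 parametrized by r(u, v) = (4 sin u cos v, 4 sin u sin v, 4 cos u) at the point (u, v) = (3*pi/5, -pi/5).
E = 16;  F = 0;  G = 2*sqrt(5) + 10

Partials: r_u = (4*cos(u)*cos(v), 4*sin(v)*cos(u), -4*sin(u)), r_v = (-4*sin(u)*sin(v), 4*sin(u)*cos(v), 0). As functions of (u, v):
  E = r_u · r_u = 16,
  F = r_u · r_v = 0,
  G = r_v · r_v = 16*sin(u)^2.
Evaluating at (u, v) = (3*pi/5, -pi/5): E = 16, F = 0, G = 2*sqrt(5) + 10.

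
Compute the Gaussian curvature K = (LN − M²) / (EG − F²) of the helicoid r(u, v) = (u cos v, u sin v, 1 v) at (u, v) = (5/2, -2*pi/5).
K = -16/841

Coefficients of the first fundamental form: E = 1, F = 0, G = u^2 + 1.
Coefficients of the second fundamental form: L = 0, M = -1/sqrt(u^2 + 1), N = 0.
Assemble K = (LN − M²)/(EG − F²) = -1/(u^2 + 1)^2. At (u, v) = (5/2, -2*pi/5): K = -16/841.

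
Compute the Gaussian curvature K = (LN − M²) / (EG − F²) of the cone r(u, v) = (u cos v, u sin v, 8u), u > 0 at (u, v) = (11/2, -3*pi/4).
K = 0

Coefficients of the first fundamental form: E = 65, F = 0, G = u^2.
Coefficients of the second fundamental form: L = 0, M = 0, N = 8*sqrt(65)*u^2/(65*Abs(u)).
Assemble K = (LN − M²)/(EG − F²) = 0. At (u, v) = (11/2, -3*pi/4): K = 0.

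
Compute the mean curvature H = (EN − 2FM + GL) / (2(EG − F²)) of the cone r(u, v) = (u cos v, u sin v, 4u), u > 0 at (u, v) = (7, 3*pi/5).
H = 2*sqrt(17)/119

With E = 17, F = 0, G = u^2, L = 0, M = 0, N = 4*sqrt(17)*u^2/(17*Abs(u)), assemble
  H = (EN − 2FM + GL) / (2(EG − F²)) = 2*sqrt(17)/(17*Abs(u)).
At (u, v) = (7, 3*pi/5): H = 2*sqrt(17)/119.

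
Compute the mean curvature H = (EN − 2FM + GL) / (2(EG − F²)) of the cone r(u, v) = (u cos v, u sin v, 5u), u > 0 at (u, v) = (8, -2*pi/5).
H = 5*sqrt(26)/416

With E = 26, F = 0, G = u^2, L = 0, M = 0, N = 5*sqrt(26)*u^2/(26*Abs(u)), assemble
  H = (EN − 2FM + GL) / (2(EG − F²)) = 5*sqrt(26)/(52*Abs(u)).
At (u, v) = (8, -2*pi/5): H = 5*sqrt(26)/416.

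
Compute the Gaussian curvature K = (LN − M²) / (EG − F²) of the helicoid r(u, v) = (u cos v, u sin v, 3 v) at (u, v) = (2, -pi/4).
K = -9/169

Coefficients of the first fundamental form: E = 1, F = 0, G = u^2 + 9.
Coefficients of the second fundamental form: L = 0, M = -3/sqrt(u^2 + 9), N = 0.
Assemble K = (LN − M²)/(EG − F²) = -9/(u^2 + 9)^2. At (u, v) = (2, -pi/4): K = -9/169.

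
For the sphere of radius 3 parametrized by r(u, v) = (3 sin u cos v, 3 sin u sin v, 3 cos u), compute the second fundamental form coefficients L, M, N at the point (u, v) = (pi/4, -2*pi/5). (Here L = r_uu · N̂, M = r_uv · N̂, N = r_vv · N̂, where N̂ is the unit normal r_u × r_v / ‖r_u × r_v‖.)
L = -3;  M = 0;  N = -3/2

Compute the unit normal N̂(u, v) = (sin(u)^2*cos(v)/Abs(sin(u)), sin(u)^2*sin(v)/Abs(sin(u)), sin(2*u)/(2*Abs(sin(u)))), and the second partials r_uu, r_uv, r_vv. Take dot products:
  L(u, v) = r_uu · N̂ = -3*sin(u)/Abs(sin(u)),
  M(u, v) = r_uv · N̂ = 0,
  N(u, v) = r_vv · N̂ = -3*sin(u)^3/Abs(sin(u)).
Evaluating at (u, v) = (pi/4, -2*pi/5):
  L = -3, M = 0, N = -3/2.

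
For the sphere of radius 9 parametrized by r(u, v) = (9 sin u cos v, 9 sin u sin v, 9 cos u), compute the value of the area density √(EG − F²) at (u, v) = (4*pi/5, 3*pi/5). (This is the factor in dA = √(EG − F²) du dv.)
√(EG − F²)|_{(4*pi/5, 3*pi/5)} = 81*sqrt(10 - 2*sqrt(5))/4

E = 81, F = 0, G = 81*sin(u)^2, so EG − F² = 6561*sin(u)^2. Taking the positive square root: √(EG − F²) = 81*Abs(sin(u)). At (u, v) = (4*pi/5, 3*pi/5): 81*sqrt(10 - 2*sqrt(5))/4.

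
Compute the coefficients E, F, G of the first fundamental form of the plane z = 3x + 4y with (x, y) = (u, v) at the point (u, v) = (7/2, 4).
E = 10;  F = 12;  G = 17

Partials: r_u = (1, 0, 3), r_v = (0, 1, 4). As functions of (u, v):
  E = r_u · r_u = 10,
  F = r_u · r_v = 12,
  G = r_v · r_v = 17.
Evaluating at (u, v) = (7/2, 4): E = 10, F = 12, G = 17.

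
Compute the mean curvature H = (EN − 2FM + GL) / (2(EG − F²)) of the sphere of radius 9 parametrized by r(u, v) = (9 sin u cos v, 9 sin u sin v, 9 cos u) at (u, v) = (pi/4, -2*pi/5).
H = -1/9

With E = 81, F = 0, G = 81*sin(u)^2, L = -9*sin(u)/Abs(sin(u)), M = 0, N = -9*sin(u)^3/Abs(sin(u)), assemble
  H = (EN − 2FM + GL) / (2(EG − F²)) = -sin(u)/(9*Abs(sin(u))).
At (u, v) = (pi/4, -2*pi/5): H = -1/9.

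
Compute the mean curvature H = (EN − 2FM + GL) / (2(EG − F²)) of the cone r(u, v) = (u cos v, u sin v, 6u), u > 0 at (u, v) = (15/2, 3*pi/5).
H = 2*sqrt(37)/185

With E = 37, F = 0, G = u^2, L = 0, M = 0, N = 6*sqrt(37)*u^2/(37*Abs(u)), assemble
  H = (EN − 2FM + GL) / (2(EG − F²)) = 3*sqrt(37)/(37*Abs(u)).
At (u, v) = (15/2, 3*pi/5): H = 2*sqrt(37)/185.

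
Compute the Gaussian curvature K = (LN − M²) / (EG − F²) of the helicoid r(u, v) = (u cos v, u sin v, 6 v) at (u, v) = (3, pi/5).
K = -4/225

Coefficients of the first fundamental form: E = 1, F = 0, G = u^2 + 36.
Coefficients of the second fundamental form: L = 0, M = -6/sqrt(u^2 + 36), N = 0.
Assemble K = (LN − M²)/(EG − F²) = -36/(u^2 + 36)^2. At (u, v) = (3, pi/5): K = -4/225.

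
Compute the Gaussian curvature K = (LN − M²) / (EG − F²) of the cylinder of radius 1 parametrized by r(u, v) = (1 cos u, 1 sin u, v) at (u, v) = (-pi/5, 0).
K = 0

Coefficients of the first fundamental form: E = 1, F = 0, G = 1.
Coefficients of the second fundamental form: L = -1, M = 0, N = 0.
Assemble K = (LN − M²)/(EG − F²) = 0. At (u, v) = (-pi/5, 0): K = 0.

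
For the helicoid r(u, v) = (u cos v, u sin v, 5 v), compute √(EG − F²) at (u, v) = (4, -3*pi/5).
√(EG − F²)|_{(4, -3*pi/5)} = sqrt(41)

E = 1, F = 0, G = u^2 + 25; EG − F² = u^2 + 25; √(EG − F²) = sqrt(u^2 + 25). At the given point: sqrt(41).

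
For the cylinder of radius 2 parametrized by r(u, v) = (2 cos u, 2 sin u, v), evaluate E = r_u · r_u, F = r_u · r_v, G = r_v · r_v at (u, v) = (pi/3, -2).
E = 4;  F = 0;  G = 1

Partials: r_u = (-2*sin(u), 2*cos(u), 0), r_v = (0, 0, 1). As functions of (u, v):
  E = r_u · r_u = 4,
  F = r_u · r_v = 0,
  G = r_v · r_v = 1.
Evaluating at (u, v) = (pi/3, -2): E = 4, F = 0, G = 1.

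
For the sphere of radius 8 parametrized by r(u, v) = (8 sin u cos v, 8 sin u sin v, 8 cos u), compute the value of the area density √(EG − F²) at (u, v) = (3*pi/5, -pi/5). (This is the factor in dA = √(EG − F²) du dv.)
√(EG − F²)|_{(3*pi/5, -pi/5)} = 16*sqrt(2*sqrt(5) + 10)

E = 64, F = 0, G = 64*sin(u)^2, so EG − F² = 4096*sin(u)^2. Taking the positive square root: √(EG − F²) = 64*Abs(sin(u)). At (u, v) = (3*pi/5, -pi/5): 16*sqrt(2*sqrt(5) + 10).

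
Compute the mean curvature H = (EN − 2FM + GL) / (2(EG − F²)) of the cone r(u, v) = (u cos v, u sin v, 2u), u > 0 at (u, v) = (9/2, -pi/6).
H = 2*sqrt(5)/45

With E = 5, F = 0, G = u^2, L = 0, M = 0, N = 2*sqrt(5)*u^2/(5*Abs(u)), assemble
  H = (EN − 2FM + GL) / (2(EG − F²)) = sqrt(5)/(5*Abs(u)).
At (u, v) = (9/2, -pi/6): H = 2*sqrt(5)/45.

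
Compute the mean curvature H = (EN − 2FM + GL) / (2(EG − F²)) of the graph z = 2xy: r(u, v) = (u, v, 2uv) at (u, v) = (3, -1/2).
H = 3*sqrt(38)/361

With E = 4*v^2 + 1, F = 4*u*v, G = 4*u^2 + 1, L = 0, M = 2/sqrt(4*u^2 + 4*v^2 + 1), N = 0, assemble
  H = (EN − 2FM + GL) / (2(EG − F²)) = -8*u*v/(4*u^2 + 4*v^2 + 1)^(3/2).
At (u, v) = (3, -1/2): H = 3*sqrt(38)/361.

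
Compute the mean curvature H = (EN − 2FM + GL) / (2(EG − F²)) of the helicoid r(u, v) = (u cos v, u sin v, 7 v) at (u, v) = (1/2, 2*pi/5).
H = 0

With E = 1, F = 0, G = u^2 + 49, L = 0, M = -7/sqrt(u^2 + 49), N = 0, assemble
  H = (EN − 2FM + GL) / (2(EG − F²)) = 0.
At (u, v) = (1/2, 2*pi/5): H = 0.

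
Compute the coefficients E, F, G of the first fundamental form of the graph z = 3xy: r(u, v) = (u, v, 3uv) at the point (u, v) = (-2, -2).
E = 37;  F = 36;  G = 37

Partials: r_u = (1, 0, 3*v), r_v = (0, 1, 3*u). As functions of (u, v):
  E = r_u · r_u = 9*v^2 + 1,
  F = r_u · r_v = 9*u*v,
  G = r_v · r_v = 9*u^2 + 1.
Evaluating at (u, v) = (-2, -2): E = 37, F = 36, G = 37.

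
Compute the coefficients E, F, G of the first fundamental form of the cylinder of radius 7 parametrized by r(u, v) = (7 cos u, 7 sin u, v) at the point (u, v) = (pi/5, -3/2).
E = 49;  F = 0;  G = 1

Partials: r_u = (-7*sin(u), 7*cos(u), 0), r_v = (0, 0, 1). As functions of (u, v):
  E = r_u · r_u = 49,
  F = r_u · r_v = 0,
  G = r_v · r_v = 1.
Evaluating at (u, v) = (pi/5, -3/2): E = 49, F = 0, G = 1.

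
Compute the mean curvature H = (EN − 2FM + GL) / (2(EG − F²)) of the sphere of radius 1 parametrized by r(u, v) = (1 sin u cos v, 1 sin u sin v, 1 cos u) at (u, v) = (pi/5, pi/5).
H = -1

With E = 1, F = 0, G = sin(u)^2, L = -sin(u)/Abs(sin(u)), M = 0, N = -sin(u)^3/Abs(sin(u)), assemble
  H = (EN − 2FM + GL) / (2(EG − F²)) = -sin(u)/Abs(sin(u)).
At (u, v) = (pi/5, pi/5): H = -1.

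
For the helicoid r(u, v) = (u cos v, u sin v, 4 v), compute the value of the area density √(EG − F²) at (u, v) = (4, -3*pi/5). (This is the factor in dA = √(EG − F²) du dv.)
√(EG − F²)|_{(4, -3*pi/5)} = 4*sqrt(2)

E = 1, F = 0, G = u^2 + 16, so EG − F² = u^2 + 16. Taking the positive square root: √(EG − F²) = sqrt(u^2 + 16). At (u, v) = (4, -3*pi/5): 4*sqrt(2).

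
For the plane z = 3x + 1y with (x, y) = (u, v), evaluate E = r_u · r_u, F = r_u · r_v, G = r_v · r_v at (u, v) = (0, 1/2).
E = 10;  F = 3;  G = 2

Partials: r_u = (1, 0, 3), r_v = (0, 1, 1). As functions of (u, v):
  E = r_u · r_u = 10,
  F = r_u · r_v = 3,
  G = r_v · r_v = 2.
Evaluating at (u, v) = (0, 1/2): E = 10, F = 3, G = 2.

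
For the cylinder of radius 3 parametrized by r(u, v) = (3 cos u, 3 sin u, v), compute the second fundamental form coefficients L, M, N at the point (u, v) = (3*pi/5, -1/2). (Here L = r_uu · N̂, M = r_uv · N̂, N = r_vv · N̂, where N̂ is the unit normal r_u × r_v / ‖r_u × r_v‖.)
L = -3;  M = 0;  N = 0

Compute the unit normal N̂(u, v) = (cos(u), sin(u), 0), and the second partials r_uu, r_uv, r_vv. Take dot products:
  L(u, v) = r_uu · N̂ = -3,
  M(u, v) = r_uv · N̂ = 0,
  N(u, v) = r_vv · N̂ = 0.
Evaluating at (u, v) = (3*pi/5, -1/2):
  L = -3, M = 0, N = 0.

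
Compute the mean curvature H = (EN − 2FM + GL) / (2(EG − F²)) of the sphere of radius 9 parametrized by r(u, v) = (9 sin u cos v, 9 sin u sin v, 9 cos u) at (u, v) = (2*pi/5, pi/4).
H = -1/9

With E = 81, F = 0, G = 81*sin(u)^2, L = -9*sin(u)/Abs(sin(u)), M = 0, N = -9*sin(u)^3/Abs(sin(u)), assemble
  H = (EN − 2FM + GL) / (2(EG − F²)) = -sin(u)/(9*Abs(sin(u))).
At (u, v) = (2*pi/5, pi/4): H = -1/9.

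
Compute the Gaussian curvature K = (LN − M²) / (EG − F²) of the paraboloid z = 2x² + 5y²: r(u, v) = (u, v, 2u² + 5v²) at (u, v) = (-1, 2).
K = 40/173889

Coefficients of the first fundamental form: E = 16*u^2 + 1, F = 40*u*v, G = 100*v^2 + 1.
Coefficients of the second fundamental form: L = 4/sqrt(16*u^2 + 100*v^2 + 1), M = 0, N = 10/sqrt(16*u^2 + 100*v^2 + 1).
Assemble K = (LN − M²)/(EG − F²) = 40/(256*u^4 + 3200*u^2*v^2 + 32*u^2 + 10000*v^4 + 200*v^2 + 1). At (u, v) = (-1, 2): K = 40/173889.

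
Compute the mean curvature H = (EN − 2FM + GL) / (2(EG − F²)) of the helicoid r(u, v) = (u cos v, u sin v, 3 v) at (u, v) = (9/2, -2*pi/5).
H = 0

With E = 1, F = 0, G = u^2 + 9, L = 0, M = -3/sqrt(u^2 + 9), N = 0, assemble
  H = (EN − 2FM + GL) / (2(EG − F²)) = 0.
At (u, v) = (9/2, -2*pi/5): H = 0.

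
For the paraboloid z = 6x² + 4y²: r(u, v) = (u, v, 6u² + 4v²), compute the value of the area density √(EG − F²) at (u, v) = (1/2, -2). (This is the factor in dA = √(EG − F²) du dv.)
√(EG − F²)|_{(1/2, -2)} = sqrt(293)

E = 144*u^2 + 1, F = 96*u*v, G = 64*v^2 + 1, so EG − F² = 144*u^2 + 64*v^2 + 1. Taking the positive square root: √(EG − F²) = sqrt(144*u^2 + 64*v^2 + 1). At (u, v) = (1/2, -2): sqrt(293).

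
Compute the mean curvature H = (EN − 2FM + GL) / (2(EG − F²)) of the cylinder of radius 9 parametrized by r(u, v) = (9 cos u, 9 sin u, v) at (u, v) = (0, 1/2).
H = -1/18

With E = 81, F = 0, G = 1, L = -9, M = 0, N = 0, assemble
  H = (EN − 2FM + GL) / (2(EG − F²)) = -1/18.
At (u, v) = (0, 1/2): H = -1/18.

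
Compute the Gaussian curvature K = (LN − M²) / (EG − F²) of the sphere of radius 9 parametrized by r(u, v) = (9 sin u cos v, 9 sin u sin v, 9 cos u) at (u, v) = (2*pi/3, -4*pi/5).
K = 1/81

Coefficients of the first fundamental form: E = 81, F = 0, G = 81*sin(u)^2.
Coefficients of the second fundamental form: L = -9*sin(u)/Abs(sin(u)), M = 0, N = -9*sin(u)^3/Abs(sin(u)).
Assemble K = (LN − M²)/(EG − F²) = 1/81. At (u, v) = (2*pi/3, -4*pi/5): K = 1/81.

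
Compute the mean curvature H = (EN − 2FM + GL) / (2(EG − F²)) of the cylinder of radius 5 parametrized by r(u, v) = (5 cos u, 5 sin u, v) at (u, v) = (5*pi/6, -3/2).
H = -1/10

With E = 25, F = 0, G = 1, L = -5, M = 0, N = 0, assemble
  H = (EN − 2FM + GL) / (2(EG − F²)) = -1/10.
At (u, v) = (5*pi/6, -3/2): H = -1/10.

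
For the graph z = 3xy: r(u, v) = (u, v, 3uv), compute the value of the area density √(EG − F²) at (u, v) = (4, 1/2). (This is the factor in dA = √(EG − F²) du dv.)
√(EG − F²)|_{(4, 1/2)} = sqrt(589)/2

E = 9*v^2 + 1, F = 9*u*v, G = 9*u^2 + 1, so EG − F² = 9*u^2 + 9*v^2 + 1. Taking the positive square root: √(EG − F²) = sqrt(9*u^2 + 9*v^2 + 1). At (u, v) = (4, 1/2): sqrt(589)/2.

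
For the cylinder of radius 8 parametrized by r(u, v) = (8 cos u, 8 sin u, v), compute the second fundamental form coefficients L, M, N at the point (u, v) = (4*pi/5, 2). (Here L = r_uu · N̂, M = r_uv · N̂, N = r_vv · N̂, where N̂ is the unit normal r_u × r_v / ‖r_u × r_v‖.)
L = -8;  M = 0;  N = 0

Compute the unit normal N̂(u, v) = (cos(u), sin(u), 0), and the second partials r_uu, r_uv, r_vv. Take dot products:
  L(u, v) = r_uu · N̂ = -8,
  M(u, v) = r_uv · N̂ = 0,
  N(u, v) = r_vv · N̂ = 0.
Evaluating at (u, v) = (4*pi/5, 2):
  L = -8, M = 0, N = 0.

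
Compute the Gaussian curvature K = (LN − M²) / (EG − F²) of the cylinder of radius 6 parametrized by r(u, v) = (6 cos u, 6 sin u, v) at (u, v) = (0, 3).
K = 0

Coefficients of the first fundamental form: E = 36, F = 0, G = 1.
Coefficients of the second fundamental form: L = -6, M = 0, N = 0.
Assemble K = (LN − M²)/(EG − F²) = 0. At (u, v) = (0, 3): K = 0.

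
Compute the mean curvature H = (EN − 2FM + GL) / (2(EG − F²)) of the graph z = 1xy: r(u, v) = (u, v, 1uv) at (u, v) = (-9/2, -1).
H = -36*sqrt(89)/7921

With E = v^2 + 1, F = u*v, G = u^2 + 1, L = 0, M = 1/sqrt(u^2 + v^2 + 1), N = 0, assemble
  H = (EN − 2FM + GL) / (2(EG − F²)) = -u*v/(u^2 + v^2 + 1)^(3/2).
At (u, v) = (-9/2, -1): H = -36*sqrt(89)/7921.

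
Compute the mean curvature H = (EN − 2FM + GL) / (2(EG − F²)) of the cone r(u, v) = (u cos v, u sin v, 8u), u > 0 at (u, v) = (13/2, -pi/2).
H = 8*sqrt(65)/845

With E = 65, F = 0, G = u^2, L = 0, M = 0, N = 8*sqrt(65)*u^2/(65*Abs(u)), assemble
  H = (EN − 2FM + GL) / (2(EG − F²)) = 4*sqrt(65)/(65*Abs(u)).
At (u, v) = (13/2, -pi/2): H = 8*sqrt(65)/845.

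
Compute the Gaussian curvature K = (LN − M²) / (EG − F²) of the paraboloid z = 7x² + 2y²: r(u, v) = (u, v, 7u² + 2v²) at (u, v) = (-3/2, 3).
K = 14/85849

Coefficients of the first fundamental form: E = 196*u^2 + 1, F = 56*u*v, G = 16*v^2 + 1.
Coefficients of the second fundamental form: L = 14/sqrt(196*u^2 + 16*v^2 + 1), M = 0, N = 4/sqrt(196*u^2 + 16*v^2 + 1).
Assemble K = (LN − M²)/(EG − F²) = 56/(38416*u^4 + 6272*u^2*v^2 + 392*u^2 + 256*v^4 + 32*v^2 + 1). At (u, v) = (-3/2, 3): K = 14/85849.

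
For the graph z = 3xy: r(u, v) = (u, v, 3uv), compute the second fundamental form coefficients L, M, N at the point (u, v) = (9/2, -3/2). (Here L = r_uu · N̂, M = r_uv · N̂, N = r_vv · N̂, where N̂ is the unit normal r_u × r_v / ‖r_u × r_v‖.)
L = 0;  M = 3*sqrt(814)/407;  N = 0

Compute the unit normal N̂(u, v) = (-3*v/sqrt(9*u^2 + 9*v^2 + 1), -3*u/sqrt(9*u^2 + 9*v^2 + 1), 1/sqrt(9*u^2 + 9*v^2 + 1)), and the second partials r_uu, r_uv, r_vv. Take dot products:
  L(u, v) = r_uu · N̂ = 0,
  M(u, v) = r_uv · N̂ = 3/sqrt(9*u^2 + 9*v^2 + 1),
  N(u, v) = r_vv · N̂ = 0.
Evaluating at (u, v) = (9/2, -3/2):
  L = 0, M = 3*sqrt(814)/407, N = 0.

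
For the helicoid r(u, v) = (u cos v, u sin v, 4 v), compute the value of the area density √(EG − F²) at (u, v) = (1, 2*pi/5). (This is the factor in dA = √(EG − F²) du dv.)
√(EG − F²)|_{(1, 2*pi/5)} = sqrt(17)

E = 1, F = 0, G = u^2 + 16, so EG − F² = u^2 + 16. Taking the positive square root: √(EG − F²) = sqrt(u^2 + 16). At (u, v) = (1, 2*pi/5): sqrt(17).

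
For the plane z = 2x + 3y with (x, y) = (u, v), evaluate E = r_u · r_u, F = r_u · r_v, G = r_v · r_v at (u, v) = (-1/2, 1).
E = 5;  F = 6;  G = 10

Partials: r_u = (1, 0, 2), r_v = (0, 1, 3). As functions of (u, v):
  E = r_u · r_u = 5,
  F = r_u · r_v = 6,
  G = r_v · r_v = 10.
Evaluating at (u, v) = (-1/2, 1): E = 5, F = 6, G = 10.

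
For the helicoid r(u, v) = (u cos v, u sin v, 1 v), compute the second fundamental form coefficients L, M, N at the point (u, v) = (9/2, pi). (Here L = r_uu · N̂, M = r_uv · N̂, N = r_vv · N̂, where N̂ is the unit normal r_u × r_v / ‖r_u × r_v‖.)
L = 0;  M = -2*sqrt(85)/85;  N = 0

Compute the unit normal N̂(u, v) = (sin(v)/sqrt(u^2 + 1), -cos(v)/sqrt(u^2 + 1), u/sqrt(u^2 + 1)), and the second partials r_uu, r_uv, r_vv. Take dot products:
  L(u, v) = r_uu · N̂ = 0,
  M(u, v) = r_uv · N̂ = -1/sqrt(u^2 + 1),
  N(u, v) = r_vv · N̂ = 0.
Evaluating at (u, v) = (9/2, pi):
  L = 0, M = -2*sqrt(85)/85, N = 0.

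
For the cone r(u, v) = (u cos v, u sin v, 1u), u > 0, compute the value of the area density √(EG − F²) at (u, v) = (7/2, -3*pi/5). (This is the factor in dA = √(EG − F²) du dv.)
√(EG − F²)|_{(7/2, -3*pi/5)} = 7*sqrt(2)/2

E = 2, F = 0, G = u^2, so EG − F² = 2*u^2. Taking the positive square root: √(EG − F²) = sqrt(2)*Abs(u). At (u, v) = (7/2, -3*pi/5): 7*sqrt(2)/2.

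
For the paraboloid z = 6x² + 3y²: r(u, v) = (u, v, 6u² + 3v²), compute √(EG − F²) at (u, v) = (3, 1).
√(EG − F²)|_{(3, 1)} = sqrt(1333)

E = 144*u^2 + 1, F = 72*u*v, G = 36*v^2 + 1; EG − F² = 144*u^2 + 36*v^2 + 1; √(EG − F²) = sqrt(144*u^2 + 36*v^2 + 1). At the given point: sqrt(1333).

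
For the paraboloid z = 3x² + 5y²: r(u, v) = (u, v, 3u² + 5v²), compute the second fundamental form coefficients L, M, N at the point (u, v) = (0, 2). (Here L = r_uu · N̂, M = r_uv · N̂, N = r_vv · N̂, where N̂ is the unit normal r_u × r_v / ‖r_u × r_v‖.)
L = 6*sqrt(401)/401;  M = 0;  N = 10*sqrt(401)/401

Compute the unit normal N̂(u, v) = (-6*u/sqrt(36*u^2 + 100*v^2 + 1), -10*v/sqrt(36*u^2 + 100*v^2 + 1), 1/sqrt(36*u^2 + 100*v^2 + 1)), and the second partials r_uu, r_uv, r_vv. Take dot products:
  L(u, v) = r_uu · N̂ = 6/sqrt(36*u^2 + 100*v^2 + 1),
  M(u, v) = r_uv · N̂ = 0,
  N(u, v) = r_vv · N̂ = 10/sqrt(36*u^2 + 100*v^2 + 1).
Evaluating at (u, v) = (0, 2):
  L = 6*sqrt(401)/401, M = 0, N = 10*sqrt(401)/401.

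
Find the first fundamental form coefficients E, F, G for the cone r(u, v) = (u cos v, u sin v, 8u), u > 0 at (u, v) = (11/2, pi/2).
E = 65;  F = 0;  G = 121/4

Partials: r_u = (cos(v), sin(v), 8), r_v = (-u*sin(v), u*cos(v), 0). As functions of (u, v):
  E = r_u · r_u = 65,
  F = r_u · r_v = 0,
  G = r_v · r_v = u^2.
Evaluating at (u, v) = (11/2, pi/2): E = 65, F = 0, G = 121/4.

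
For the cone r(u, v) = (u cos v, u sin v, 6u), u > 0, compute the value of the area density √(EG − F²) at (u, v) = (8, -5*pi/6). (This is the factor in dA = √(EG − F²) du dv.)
√(EG − F²)|_{(8, -5*pi/6)} = 8*sqrt(37)

E = 37, F = 0, G = u^2, so EG − F² = 37*u^2. Taking the positive square root: √(EG − F²) = sqrt(37)*Abs(u). At (u, v) = (8, -5*pi/6): 8*sqrt(37).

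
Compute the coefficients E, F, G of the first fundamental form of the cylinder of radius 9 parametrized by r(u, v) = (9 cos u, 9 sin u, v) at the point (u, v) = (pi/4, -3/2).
E = 81;  F = 0;  G = 1

Partials: r_u = (-9*sin(u), 9*cos(u), 0), r_v = (0, 0, 1). As functions of (u, v):
  E = r_u · r_u = 81,
  F = r_u · r_v = 0,
  G = r_v · r_v = 1.
Evaluating at (u, v) = (pi/4, -3/2): E = 81, F = 0, G = 1.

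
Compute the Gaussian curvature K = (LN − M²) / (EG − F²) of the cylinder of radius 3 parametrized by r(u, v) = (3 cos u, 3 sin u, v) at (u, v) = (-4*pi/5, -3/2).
K = 0

Coefficients of the first fundamental form: E = 9, F = 0, G = 1.
Coefficients of the second fundamental form: L = -3, M = 0, N = 0.
Assemble K = (LN − M²)/(EG − F²) = 0. At (u, v) = (-4*pi/5, -3/2): K = 0.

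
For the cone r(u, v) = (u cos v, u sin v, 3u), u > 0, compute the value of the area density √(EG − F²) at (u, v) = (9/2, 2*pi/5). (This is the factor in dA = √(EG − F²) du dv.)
√(EG − F²)|_{(9/2, 2*pi/5)} = 9*sqrt(10)/2

E = 10, F = 0, G = u^2, so EG − F² = 10*u^2. Taking the positive square root: √(EG − F²) = sqrt(10)*Abs(u). At (u, v) = (9/2, 2*pi/5): 9*sqrt(10)/2.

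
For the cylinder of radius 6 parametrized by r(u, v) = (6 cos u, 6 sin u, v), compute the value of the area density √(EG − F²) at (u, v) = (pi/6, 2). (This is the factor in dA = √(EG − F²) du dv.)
√(EG − F²)|_{(pi/6, 2)} = 6

E = 36, F = 0, G = 1, so EG − F² = 36. Taking the positive square root: √(EG − F²) = 6. At (u, v) = (pi/6, 2): 6.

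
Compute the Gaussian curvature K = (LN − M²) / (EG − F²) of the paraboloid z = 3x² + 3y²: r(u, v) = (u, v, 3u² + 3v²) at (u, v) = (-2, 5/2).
K = 9/34225

Coefficients of the first fundamental form: E = 36*u^2 + 1, F = 36*u*v, G = 36*v^2 + 1.
Coefficients of the second fundamental form: L = 6/sqrt(36*u^2 + 36*v^2 + 1), M = 0, N = 6/sqrt(36*u^2 + 36*v^2 + 1).
Assemble K = (LN − M²)/(EG − F²) = 36/(1296*u^4 + 2592*u^2*v^2 + 72*u^2 + 1296*v^4 + 72*v^2 + 1). At (u, v) = (-2, 5/2): K = 9/34225.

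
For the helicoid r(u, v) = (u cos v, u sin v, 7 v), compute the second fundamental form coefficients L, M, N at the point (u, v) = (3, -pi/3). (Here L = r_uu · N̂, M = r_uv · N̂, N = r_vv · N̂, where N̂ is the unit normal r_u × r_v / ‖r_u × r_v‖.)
L = 0;  M = -7*sqrt(58)/58;  N = 0

Compute the unit normal N̂(u, v) = (7*sin(v)/sqrt(u^2 + 49), -7*cos(v)/sqrt(u^2 + 49), u/sqrt(u^2 + 49)), and the second partials r_uu, r_uv, r_vv. Take dot products:
  L(u, v) = r_uu · N̂ = 0,
  M(u, v) = r_uv · N̂ = -7/sqrt(u^2 + 49),
  N(u, v) = r_vv · N̂ = 0.
Evaluating at (u, v) = (3, -pi/3):
  L = 0, M = -7*sqrt(58)/58, N = 0.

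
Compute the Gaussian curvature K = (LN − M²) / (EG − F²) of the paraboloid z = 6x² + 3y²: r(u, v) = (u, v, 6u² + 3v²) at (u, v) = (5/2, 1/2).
K = 18/207025

Coefficients of the first fundamental form: E = 144*u^2 + 1, F = 72*u*v, G = 36*v^2 + 1.
Coefficients of the second fundamental form: L = 12/sqrt(144*u^2 + 36*v^2 + 1), M = 0, N = 6/sqrt(144*u^2 + 36*v^2 + 1).
Assemble K = (LN − M²)/(EG − F²) = 72/(20736*u^4 + 10368*u^2*v^2 + 288*u^2 + 1296*v^4 + 72*v^2 + 1). At (u, v) = (5/2, 1/2): K = 18/207025.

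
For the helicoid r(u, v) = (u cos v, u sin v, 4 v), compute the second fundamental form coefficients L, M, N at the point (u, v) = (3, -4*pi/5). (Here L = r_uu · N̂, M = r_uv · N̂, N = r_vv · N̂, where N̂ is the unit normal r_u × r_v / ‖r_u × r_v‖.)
L = 0;  M = -4/5;  N = 0

Compute the unit normal N̂(u, v) = (4*sin(v)/sqrt(u^2 + 16), -4*cos(v)/sqrt(u^2 + 16), u/sqrt(u^2 + 16)), and the second partials r_uu, r_uv, r_vv. Take dot products:
  L(u, v) = r_uu · N̂ = 0,
  M(u, v) = r_uv · N̂ = -4/sqrt(u^2 + 16),
  N(u, v) = r_vv · N̂ = 0.
Evaluating at (u, v) = (3, -4*pi/5):
  L = 0, M = -4/5, N = 0.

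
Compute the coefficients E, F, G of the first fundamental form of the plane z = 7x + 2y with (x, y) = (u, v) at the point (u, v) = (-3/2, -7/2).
E = 50;  F = 14;  G = 5

Partials: r_u = (1, 0, 7), r_v = (0, 1, 2). As functions of (u, v):
  E = r_u · r_u = 50,
  F = r_u · r_v = 14,
  G = r_v · r_v = 5.
Evaluating at (u, v) = (-3/2, -7/2): E = 50, F = 14, G = 5.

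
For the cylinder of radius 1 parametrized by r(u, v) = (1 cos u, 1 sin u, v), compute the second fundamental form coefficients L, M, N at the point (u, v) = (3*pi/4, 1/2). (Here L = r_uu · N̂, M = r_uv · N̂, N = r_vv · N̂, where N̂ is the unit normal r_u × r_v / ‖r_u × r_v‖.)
L = -1;  M = 0;  N = 0

Compute the unit normal N̂(u, v) = (cos(u), sin(u), 0), and the second partials r_uu, r_uv, r_vv. Take dot products:
  L(u, v) = r_uu · N̂ = -1,
  M(u, v) = r_uv · N̂ = 0,
  N(u, v) = r_vv · N̂ = 0.
Evaluating at (u, v) = (3*pi/4, 1/2):
  L = -1, M = 0, N = 0.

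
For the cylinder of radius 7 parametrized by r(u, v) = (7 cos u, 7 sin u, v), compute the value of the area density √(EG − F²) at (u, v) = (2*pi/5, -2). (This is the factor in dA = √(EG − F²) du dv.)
√(EG − F²)|_{(2*pi/5, -2)} = 7

E = 49, F = 0, G = 1, so EG − F² = 49. Taking the positive square root: √(EG − F²) = 7. At (u, v) = (2*pi/5, -2): 7.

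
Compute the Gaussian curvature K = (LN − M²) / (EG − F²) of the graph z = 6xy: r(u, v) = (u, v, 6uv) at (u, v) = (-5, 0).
K = -36/811801

Coefficients of the first fundamental form: E = 36*v^2 + 1, F = 36*u*v, G = 36*u^2 + 1.
Coefficients of the second fundamental form: L = 0, M = 6/sqrt(36*u^2 + 36*v^2 + 1), N = 0.
Assemble K = (LN − M²)/(EG − F²) = -36/(1296*u^4 + 2592*u^2*v^2 + 72*u^2 + 1296*v^4 + 72*v^2 + 1). At (u, v) = (-5, 0): K = -36/811801.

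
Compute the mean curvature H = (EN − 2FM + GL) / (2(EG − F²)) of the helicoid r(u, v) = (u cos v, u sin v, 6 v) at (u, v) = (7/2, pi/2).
H = 0

With E = 1, F = 0, G = u^2 + 36, L = 0, M = -6/sqrt(u^2 + 36), N = 0, assemble
  H = (EN − 2FM + GL) / (2(EG − F²)) = 0.
At (u, v) = (7/2, pi/2): H = 0.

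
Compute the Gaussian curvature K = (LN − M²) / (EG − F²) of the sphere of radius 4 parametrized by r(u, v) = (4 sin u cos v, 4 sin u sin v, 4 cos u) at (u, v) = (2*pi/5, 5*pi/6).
K = 1/16

Coefficients of the first fundamental form: E = 16, F = 0, G = 16*sin(u)^2.
Coefficients of the second fundamental form: L = -4*sin(u)/Abs(sin(u)), M = 0, N = -4*sin(u)^3/Abs(sin(u)).
Assemble K = (LN − M²)/(EG − F²) = 1/16. At (u, v) = (2*pi/5, 5*pi/6): K = 1/16.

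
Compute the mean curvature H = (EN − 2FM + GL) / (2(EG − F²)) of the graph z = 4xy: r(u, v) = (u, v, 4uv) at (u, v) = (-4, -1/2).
H = -128*sqrt(29)/22707

With E = 16*v^2 + 1, F = 16*u*v, G = 16*u^2 + 1, L = 0, M = 4/sqrt(16*u^2 + 16*v^2 + 1), N = 0, assemble
  H = (EN − 2FM + GL) / (2(EG − F²)) = -64*u*v/(16*u^2 + 16*v^2 + 1)^(3/2).
At (u, v) = (-4, -1/2): H = -128*sqrt(29)/22707.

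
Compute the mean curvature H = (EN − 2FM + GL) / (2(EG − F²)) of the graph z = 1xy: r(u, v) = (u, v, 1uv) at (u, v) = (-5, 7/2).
H = 140*sqrt(17)/7803

With E = v^2 + 1, F = u*v, G = u^2 + 1, L = 0, M = 1/sqrt(u^2 + v^2 + 1), N = 0, assemble
  H = (EN − 2FM + GL) / (2(EG − F²)) = -u*v/(u^2 + v^2 + 1)^(3/2).
At (u, v) = (-5, 7/2): H = 140*sqrt(17)/7803.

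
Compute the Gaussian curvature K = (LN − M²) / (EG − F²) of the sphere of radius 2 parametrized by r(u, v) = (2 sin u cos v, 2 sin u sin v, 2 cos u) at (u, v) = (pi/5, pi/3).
K = 1/4

Coefficients of the first fundamental form: E = 4, F = 0, G = 4*sin(u)^2.
Coefficients of the second fundamental form: L = -2*sin(u)/Abs(sin(u)), M = 0, N = -2*sin(u)^3/Abs(sin(u)).
Assemble K = (LN − M²)/(EG − F²) = 1/4. At (u, v) = (pi/5, pi/3): K = 1/4.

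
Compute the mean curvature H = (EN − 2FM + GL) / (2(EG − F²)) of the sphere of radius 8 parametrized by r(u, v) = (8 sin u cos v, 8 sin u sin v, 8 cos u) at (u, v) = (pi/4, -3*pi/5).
H = -1/8

With E = 64, F = 0, G = 64*sin(u)^2, L = -8*sin(u)/Abs(sin(u)), M = 0, N = -8*sin(u)^3/Abs(sin(u)), assemble
  H = (EN − 2FM + GL) / (2(EG − F²)) = -sin(u)/(8*Abs(sin(u))).
At (u, v) = (pi/4, -3*pi/5): H = -1/8.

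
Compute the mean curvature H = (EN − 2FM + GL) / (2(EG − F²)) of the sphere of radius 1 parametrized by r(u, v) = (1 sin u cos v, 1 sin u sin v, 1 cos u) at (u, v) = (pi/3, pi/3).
H = -1

With E = 1, F = 0, G = sin(u)^2, L = -sin(u)/Abs(sin(u)), M = 0, N = -sin(u)^3/Abs(sin(u)), assemble
  H = (EN − 2FM + GL) / (2(EG − F²)) = -sin(u)/Abs(sin(u)).
At (u, v) = (pi/3, pi/3): H = -1.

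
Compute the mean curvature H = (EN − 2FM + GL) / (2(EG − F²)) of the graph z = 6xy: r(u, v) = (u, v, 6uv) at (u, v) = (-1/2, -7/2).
H = -378*sqrt(451)/203401

With E = 36*v^2 + 1, F = 36*u*v, G = 36*u^2 + 1, L = 0, M = 6/sqrt(36*u^2 + 36*v^2 + 1), N = 0, assemble
  H = (EN − 2FM + GL) / (2(EG − F²)) = -216*u*v/(36*u^2 + 36*v^2 + 1)^(3/2).
At (u, v) = (-1/2, -7/2): H = -378*sqrt(451)/203401.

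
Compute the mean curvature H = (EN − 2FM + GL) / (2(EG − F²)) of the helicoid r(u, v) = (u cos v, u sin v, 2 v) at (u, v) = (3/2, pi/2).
H = 0

With E = 1, F = 0, G = u^2 + 4, L = 0, M = -2/sqrt(u^2 + 4), N = 0, assemble
  H = (EN − 2FM + GL) / (2(EG − F²)) = 0.
At (u, v) = (3/2, pi/2): H = 0.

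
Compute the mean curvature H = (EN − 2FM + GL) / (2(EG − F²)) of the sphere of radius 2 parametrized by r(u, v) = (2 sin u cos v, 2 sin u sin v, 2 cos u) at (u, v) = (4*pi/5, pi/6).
H = -1/2

With E = 4, F = 0, G = 4*sin(u)^2, L = -2*sin(u)/Abs(sin(u)), M = 0, N = -2*sin(u)^3/Abs(sin(u)), assemble
  H = (EN − 2FM + GL) / (2(EG − F²)) = -sin(u)/(2*Abs(sin(u))).
At (u, v) = (4*pi/5, pi/6): H = -1/2.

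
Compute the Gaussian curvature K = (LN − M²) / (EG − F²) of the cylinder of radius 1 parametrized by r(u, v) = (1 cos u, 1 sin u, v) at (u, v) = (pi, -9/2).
K = 0

Coefficients of the first fundamental form: E = 1, F = 0, G = 1.
Coefficients of the second fundamental form: L = -1, M = 0, N = 0.
Assemble K = (LN − M²)/(EG − F²) = 0. At (u, v) = (pi, -9/2): K = 0.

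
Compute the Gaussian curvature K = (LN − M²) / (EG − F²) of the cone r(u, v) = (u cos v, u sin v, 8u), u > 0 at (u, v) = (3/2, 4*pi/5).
K = 0

Coefficients of the first fundamental form: E = 65, F = 0, G = u^2.
Coefficients of the second fundamental form: L = 0, M = 0, N = 8*sqrt(65)*u^2/(65*Abs(u)).
Assemble K = (LN − M²)/(EG − F²) = 0. At (u, v) = (3/2, 4*pi/5): K = 0.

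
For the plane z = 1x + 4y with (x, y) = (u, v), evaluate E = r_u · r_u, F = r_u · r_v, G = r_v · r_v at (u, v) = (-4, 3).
E = 2;  F = 4;  G = 17

Partials: r_u = (1, 0, 1), r_v = (0, 1, 4). As functions of (u, v):
  E = r_u · r_u = 2,
  F = r_u · r_v = 4,
  G = r_v · r_v = 17.
Evaluating at (u, v) = (-4, 3): E = 2, F = 4, G = 17.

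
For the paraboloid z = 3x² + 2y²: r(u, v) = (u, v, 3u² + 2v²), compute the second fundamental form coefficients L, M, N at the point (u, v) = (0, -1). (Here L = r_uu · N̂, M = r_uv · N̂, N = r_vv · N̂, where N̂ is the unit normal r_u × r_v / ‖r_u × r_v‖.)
L = 6*sqrt(17)/17;  M = 0;  N = 4*sqrt(17)/17

Compute the unit normal N̂(u, v) = (-6*u/sqrt(36*u^2 + 16*v^2 + 1), -4*v/sqrt(36*u^2 + 16*v^2 + 1), 1/sqrt(36*u^2 + 16*v^2 + 1)), and the second partials r_uu, r_uv, r_vv. Take dot products:
  L(u, v) = r_uu · N̂ = 6/sqrt(36*u^2 + 16*v^2 + 1),
  M(u, v) = r_uv · N̂ = 0,
  N(u, v) = r_vv · N̂ = 4/sqrt(36*u^2 + 16*v^2 + 1).
Evaluating at (u, v) = (0, -1):
  L = 6*sqrt(17)/17, M = 0, N = 4*sqrt(17)/17.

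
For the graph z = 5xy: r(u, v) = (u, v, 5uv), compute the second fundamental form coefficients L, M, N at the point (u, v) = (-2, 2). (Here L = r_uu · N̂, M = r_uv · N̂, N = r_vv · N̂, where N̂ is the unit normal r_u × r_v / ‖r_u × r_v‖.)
L = 0;  M = 5*sqrt(201)/201;  N = 0

Compute the unit normal N̂(u, v) = (-5*v/sqrt(25*u^2 + 25*v^2 + 1), -5*u/sqrt(25*u^2 + 25*v^2 + 1), 1/sqrt(25*u^2 + 25*v^2 + 1)), and the second partials r_uu, r_uv, r_vv. Take dot products:
  L(u, v) = r_uu · N̂ = 0,
  M(u, v) = r_uv · N̂ = 5/sqrt(25*u^2 + 25*v^2 + 1),
  N(u, v) = r_vv · N̂ = 0.
Evaluating at (u, v) = (-2, 2):
  L = 0, M = 5*sqrt(201)/201, N = 0.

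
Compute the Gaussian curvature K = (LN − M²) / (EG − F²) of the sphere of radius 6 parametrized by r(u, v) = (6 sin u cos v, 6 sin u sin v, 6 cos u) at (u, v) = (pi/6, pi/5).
K = 1/36

Coefficients of the first fundamental form: E = 36, F = 0, G = 36*sin(u)^2.
Coefficients of the second fundamental form: L = -6*sin(u)/Abs(sin(u)), M = 0, N = -6*sin(u)^3/Abs(sin(u)).
Assemble K = (LN − M²)/(EG − F²) = 1/36. At (u, v) = (pi/6, pi/5): K = 1/36.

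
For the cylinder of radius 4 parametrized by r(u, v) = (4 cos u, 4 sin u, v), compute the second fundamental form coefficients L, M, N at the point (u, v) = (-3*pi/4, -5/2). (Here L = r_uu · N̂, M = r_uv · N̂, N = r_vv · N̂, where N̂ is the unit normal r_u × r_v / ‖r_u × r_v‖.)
L = -4;  M = 0;  N = 0

Compute the unit normal N̂(u, v) = (cos(u), sin(u), 0), and the second partials r_uu, r_uv, r_vv. Take dot products:
  L(u, v) = r_uu · N̂ = -4,
  M(u, v) = r_uv · N̂ = 0,
  N(u, v) = r_vv · N̂ = 0.
Evaluating at (u, v) = (-3*pi/4, -5/2):
  L = -4, M = 0, N = 0.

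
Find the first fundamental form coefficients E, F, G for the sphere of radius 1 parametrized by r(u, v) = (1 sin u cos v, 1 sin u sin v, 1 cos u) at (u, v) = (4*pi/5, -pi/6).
E = 1;  F = 0;  G = 5/8 - sqrt(5)/8

Partials: r_u = (cos(u)*cos(v), sin(v)*cos(u), -sin(u)), r_v = (-sin(u)*sin(v), sin(u)*cos(v), 0). As functions of (u, v):
  E = r_u · r_u = 1,
  F = r_u · r_v = 0,
  G = r_v · r_v = sin(u)^2.
Evaluating at (u, v) = (4*pi/5, -pi/6): E = 1, F = 0, G = 5/8 - sqrt(5)/8.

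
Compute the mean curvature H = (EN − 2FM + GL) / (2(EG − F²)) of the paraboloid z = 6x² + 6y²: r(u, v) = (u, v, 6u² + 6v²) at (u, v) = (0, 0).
H = 12

With E = 144*u^2 + 1, F = 144*u*v, G = 144*v^2 + 1, L = 12/sqrt(144*u^2 + 144*v^2 + 1), M = 0, N = 12/sqrt(144*u^2 + 144*v^2 + 1), assemble
  H = (EN − 2FM + GL) / (2(EG − F²)) = 12*(72*u^2 + 72*v^2 + 1)/(144*u^2 + 144*v^2 + 1)^(3/2).
At (u, v) = (0, 0): H = 12.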